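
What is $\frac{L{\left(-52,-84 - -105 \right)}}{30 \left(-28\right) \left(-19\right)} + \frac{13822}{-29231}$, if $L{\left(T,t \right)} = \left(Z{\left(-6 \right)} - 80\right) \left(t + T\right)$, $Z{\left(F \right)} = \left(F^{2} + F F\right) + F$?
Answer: $- \frac{14850919}{33323340} \approx -0.44566$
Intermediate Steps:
$Z{\left(F \right)} = F + 2 F^{2}$ ($Z{\left(F \right)} = \left(F^{2} + F^{2}\right) + F = 2 F^{2} + F = F + 2 F^{2}$)
$L{\left(T,t \right)} = - 14 T - 14 t$ ($L{\left(T,t \right)} = \left(- 6 \left(1 + 2 \left(-6\right)\right) - 80\right) \left(t + T\right) = \left(- 6 \left(1 - 12\right) - 80\right) \left(T + t\right) = \left(\left(-6\right) \left(-11\right) - 80\right) \left(T + t\right) = \left(66 - 80\right) \left(T + t\right) = - 14 \left(T + t\right) = - 14 T - 14 t$)
$\frac{L{\left(-52,-84 - -105 \right)}}{30 \left(-28\right) \left(-19\right)} + \frac{13822}{-29231} = \frac{\left(-14\right) \left(-52\right) - 14 \left(-84 - -105\right)}{30 \left(-28\right) \left(-19\right)} + \frac{13822}{-29231} = \frac{728 - 14 \left(-84 + 105\right)}{\left(-840\right) \left(-19\right)} + 13822 \left(- \frac{1}{29231}\right) = \frac{728 - 294}{15960} - \frac{13822}{29231} = \left(728 - 294\right) \frac{1}{15960} - \frac{13822}{29231} = 434 \cdot \frac{1}{15960} - \frac{13822}{29231} = \frac{31}{1140} - \frac{13822}{29231} = - \frac{14850919}{33323340}$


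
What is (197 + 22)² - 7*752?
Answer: 42697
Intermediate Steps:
(197 + 22)² - 7*752 = 219² - 5264 = 47961 - 5264 = 42697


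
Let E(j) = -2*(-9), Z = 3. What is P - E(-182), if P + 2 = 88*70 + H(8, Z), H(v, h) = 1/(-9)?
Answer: 55259/9 ≈ 6139.9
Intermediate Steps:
H(v, h) = -⅑
E(j) = 18
P = 55421/9 (P = -2 + (88*70 - ⅑) = -2 + (6160 - ⅑) = -2 + 55439/9 = 55421/9 ≈ 6157.9)
P - E(-182) = 55421/9 - 1*18 = 55421/9 - 18 = 55259/9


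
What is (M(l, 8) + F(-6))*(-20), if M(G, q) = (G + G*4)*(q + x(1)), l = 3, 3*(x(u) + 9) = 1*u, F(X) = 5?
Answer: 100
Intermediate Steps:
x(u) = -9 + u/3 (x(u) = -9 + (1*u)/3 = -9 + u/3)
M(G, q) = 5*G*(-26/3 + q) (M(G, q) = (G + G*4)*(q + (-9 + (⅓)*1)) = (G + 4*G)*(q + (-9 + ⅓)) = (5*G)*(q - 26/3) = (5*G)*(-26/3 + q) = 5*G*(-26/3 + q))
(M(l, 8) + F(-6))*(-20) = ((5/3)*3*(-26 + 3*8) + 5)*(-20) = ((5/3)*3*(-26 + 24) + 5)*(-20) = ((5/3)*3*(-2) + 5)*(-20) = (-10 + 5)*(-20) = -5*(-20) = 100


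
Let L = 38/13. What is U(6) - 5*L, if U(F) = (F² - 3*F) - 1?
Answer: 31/13 ≈ 2.3846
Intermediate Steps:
L = 38/13 (L = 38*(1/13) = 38/13 ≈ 2.9231)
U(F) = -1 + F² - 3*F
U(6) - 5*L = (-1 + 6² - 3*6) - 5*38/13 = (-1 + 36 - 18) - 190/13 = 17 - 190/13 = 31/13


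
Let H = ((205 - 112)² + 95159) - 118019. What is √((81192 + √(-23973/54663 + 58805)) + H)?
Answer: √(22238016255021 + 236873*√115523071426)/18221 ≈ 259.27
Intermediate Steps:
H = -14211 (H = (93² + 95159) - 118019 = (8649 + 95159) - 118019 = 103808 - 118019 = -14211)
√((81192 + √(-23973/54663 + 58805)) + H) = √((81192 + √(-23973/54663 + 58805)) - 14211) = √((81192 + √(-23973*1/54663 + 58805)) - 14211) = √((81192 + √(-7991/18221 + 58805)) - 14211) = √((81192 + √(1071477914/18221)) - 14211) = √((81192 + 13*√115523071426/18221) - 14211) = √(66981 + 13*√115523071426/18221)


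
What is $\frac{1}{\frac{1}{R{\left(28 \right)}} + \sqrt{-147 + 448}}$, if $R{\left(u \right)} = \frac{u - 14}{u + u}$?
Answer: $- \frac{4}{285} + \frac{\sqrt{301}}{285} \approx 0.04684$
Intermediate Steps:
$R{\left(u \right)} = \frac{-14 + u}{2 u}$
$\frac{1}{\frac{1}{R{\left(28 \right)}} + \sqrt{-147 + 448}} = \frac{1}{\frac{1}{\frac{1}{2} \cdot \frac{1}{28} \left(-14 + 28\right)} + \sqrt{-147 + 448}} = \frac{1}{\frac{1}{\frac{1}{2} \cdot \frac{1}{28} \cdot 14} + \sqrt{301}} = \frac{1}{\frac{1}{\frac{1}{4}} + \sqrt{301}} = \frac{1}{4 + \sqrt{301}}$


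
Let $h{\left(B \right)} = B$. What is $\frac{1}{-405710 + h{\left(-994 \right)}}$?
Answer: $- \frac{1}{406704} \approx -2.4588 \cdot 10^{-6}$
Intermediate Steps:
$\frac{1}{-405710 + h{\left(-994 \right)}} = \frac{1}{-405710 - 994} = \frac{1}{-406704} = - \frac{1}{406704}$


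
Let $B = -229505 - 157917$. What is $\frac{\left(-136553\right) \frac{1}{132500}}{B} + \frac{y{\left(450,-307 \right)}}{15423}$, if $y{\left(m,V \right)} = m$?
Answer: $\frac{145296495641}{4979341255000} \approx 0.02918$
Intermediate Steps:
$B = -387422$ ($B = -229505 - 157917 = -387422$)
$\frac{\left(-136553\right) \frac{1}{132500}}{B} + \frac{y{\left(450,-307 \right)}}{15423} = \frac{\left(-136553\right) \frac{1}{132500}}{-387422} + \frac{450}{15423} = \left(-136553\right) \frac{1}{132500} \left(- \frac{1}{387422}\right) + 450 \cdot \frac{1}{15423} = \left(- \frac{136553}{132500}\right) \left(- \frac{1}{387422}\right) + \frac{150}{5141} = \frac{136553}{51333415000} + \frac{150}{5141} = \frac{145296495641}{4979341255000}$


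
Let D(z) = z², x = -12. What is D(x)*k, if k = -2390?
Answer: -344160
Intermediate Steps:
D(x)*k = (-12)²*(-2390) = 144*(-2390) = -344160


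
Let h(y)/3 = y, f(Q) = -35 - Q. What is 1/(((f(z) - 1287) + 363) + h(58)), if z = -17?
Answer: -1/768 ≈ -0.0013021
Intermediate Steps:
h(y) = 3*y
1/(((f(z) - 1287) + 363) + h(58)) = 1/((((-35 - 1*(-17)) - 1287) + 363) + 3*58) = 1/((((-35 + 17) - 1287) + 363) + 174) = 1/(((-18 - 1287) + 363) + 174) = 1/((-1305 + 363) + 174) = 1/(-942 + 174) = 1/(-768) = -1/768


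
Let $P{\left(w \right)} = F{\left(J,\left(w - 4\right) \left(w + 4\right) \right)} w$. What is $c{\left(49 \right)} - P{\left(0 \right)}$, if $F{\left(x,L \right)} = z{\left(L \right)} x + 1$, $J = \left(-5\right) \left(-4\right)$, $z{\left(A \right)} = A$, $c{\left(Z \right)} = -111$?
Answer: $-111$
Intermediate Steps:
$J = 20$
$F{\left(x,L \right)} = 1 + L x$ ($F{\left(x,L \right)} = L x + 1 = 1 + L x$)
$P{\left(w \right)} = w \left(1 + 20 \left(-4 + w\right) \left(4 + w\right)\right)$ ($P{\left(w \right)} = \left(1 + \left(w - 4\right) \left(w + 4\right) 20\right) w = \left(1 + \left(-4 + w\right) \left(4 + w\right) 20\right) w = \left(1 + 20 \left(-4 + w\right) \left(4 + w\right)\right) w = w \left(1 + 20 \left(-4 + w\right) \left(4 + w\right)\right)$)
$c{\left(49 \right)} - P{\left(0 \right)} = -111 - 0 \left(-319 + 20 \cdot 0^{2}\right) = -111 - 0 \left(-319 + 20 \cdot 0\right) = -111 - 0 \left(-319 + 0\right) = -111 - 0 \left(-319\right) = -111 - 0 = -111 + 0 = -111$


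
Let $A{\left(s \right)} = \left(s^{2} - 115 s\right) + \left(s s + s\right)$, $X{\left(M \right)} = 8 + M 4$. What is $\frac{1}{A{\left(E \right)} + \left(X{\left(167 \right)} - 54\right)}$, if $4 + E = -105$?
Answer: $\frac{1}{36810} \approx 2.7167 \cdot 10^{-5}$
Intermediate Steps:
$X{\left(M \right)} = 8 + 4 M$
$E = -109$ ($E = -4 - 105 = -109$)
$A{\left(s \right)} = - 114 s + 2 s^{2}$ ($A{\left(s \right)} = \left(s^{2} - 115 s\right) + \left(s^{2} + s\right) = \left(s^{2} - 115 s\right) + \left(s + s^{2}\right) = - 114 s + 2 s^{2}$)
$\frac{1}{A{\left(E \right)} + \left(X{\left(167 \right)} - 54\right)} = \frac{1}{2 \left(-109\right) \left(-57 - 109\right) + \left(\left(8 + 4 \cdot 167\right) - 54\right)} = \frac{1}{2 \left(-109\right) \left(-166\right) + \left(\left(8 + 668\right) - 54\right)} = \frac{1}{36188 + \left(676 - 54\right)} = \frac{1}{36188 + 622} = \frac{1}{36810}$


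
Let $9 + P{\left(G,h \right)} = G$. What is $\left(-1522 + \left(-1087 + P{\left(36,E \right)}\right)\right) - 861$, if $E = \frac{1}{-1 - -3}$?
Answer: $-3443$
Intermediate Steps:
$E = \frac{1}{2}$ ($E = \frac{1}{-1 + 3} = \frac{1}{2} \approx 0.5$)
$P{\left(G,h \right)} = -9 + G$
$\left(-1522 + \left(-1087 + P{\left(36,E \right)}\right)\right) - 861 = \left(-1522 + \left(-1087 + \left(-9 + 36\right)\right)\right) - 861 = \left(-1522 + \left(-1087 + 27\right)\right) - 861 = \left(-1522 - 1060\right) - 861 = -2582 - 861 = -3443$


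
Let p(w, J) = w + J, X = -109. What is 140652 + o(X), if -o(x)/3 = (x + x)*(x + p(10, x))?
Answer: 4620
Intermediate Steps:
p(w, J) = J + w
o(x) = -6*x*(10 + 2*x) (o(x) = -3*(x + x)*(x + (x + 10)) = -3*2*x*(x + (10 + x)) = -3*2*x*(10 + 2*x) = -6*x*(10 + 2*x))
140652 + o(X) = 140652 - 12*(-109)*(5 - 109) = 140652 - 12*(-109)*(-104) = 140652 - 136032 = 4620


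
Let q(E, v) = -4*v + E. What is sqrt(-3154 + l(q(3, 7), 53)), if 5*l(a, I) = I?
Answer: 13*I*sqrt(465)/5 ≈ 56.066*I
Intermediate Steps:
q(E, v) = E - 4*v
l(a, I) = I/5
sqrt(-3154 + l(q(3, 7), 53)) = sqrt(-3154 + (1/5)*53) = sqrt(-3154 + 53/5) = sqrt(-15717/5) = 13*I*sqrt(465)/5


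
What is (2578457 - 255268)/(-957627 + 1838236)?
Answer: 2323189/880609 ≈ 2.6382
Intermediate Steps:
(2578457 - 255268)/(-957627 + 1838236) = 2323189/880609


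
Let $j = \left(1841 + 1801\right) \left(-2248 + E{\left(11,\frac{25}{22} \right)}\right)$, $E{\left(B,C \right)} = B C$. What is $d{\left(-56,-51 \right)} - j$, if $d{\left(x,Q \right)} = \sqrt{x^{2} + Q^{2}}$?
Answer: $8141691 + \sqrt{5737} \approx 8.1418 \cdot 10^{6}$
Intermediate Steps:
$j = -8141691$ ($j = \left(1841 + 1801\right) \left(-2248 + 11 \cdot \frac{25}{22}\right) = 3642 \left(-2248 + 11 \cdot 25 \cdot \frac{1}{22}\right) = 3642 \left(-2248 + 11 \cdot \frac{25}{22}\right) = 3642 \left(-2248 + \frac{25}{2}\right) = 3642 \left(- \frac{4471}{2}\right) = -8141691$)
$d{\left(x,Q \right)} = \sqrt{Q^{2} + x^{2}}$
$d{\left(-56,-51 \right)} - j = \sqrt{\left(-51\right)^{2} + \left(-56\right)^{2}} - -8141691 = \sqrt{2601 + 3136} + 8141691 = \sqrt{5737} + 8141691 = 8141691 + \sqrt{5737}$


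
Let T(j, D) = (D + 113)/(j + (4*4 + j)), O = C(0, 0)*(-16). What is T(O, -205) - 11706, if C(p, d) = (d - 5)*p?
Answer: -46847/4 ≈ -11712.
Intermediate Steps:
C(p, d) = p*(-5 + d) (C(p, d) = (-5 + d)*p = p*(-5 + d))
O = 0 (O = (0*(-5 + 0))*(-16) = (0*(-5))*(-16) = 0*(-16) = 0)
T(j, D) = (113 + D)/(16 + 2*j) (T(j, D) = (113 + D)/(j + (16 + j)) = (113 + D)/(16 + 2*j))
T(O, -205) - 11706 = (113 - 205)/(2*(8 + 0)) - 11706 = (1/2)*(-92)/8 - 11706 = (1/2)*(1/8)*(-92) - 11706 = -23/4 - 11706 = -46847/4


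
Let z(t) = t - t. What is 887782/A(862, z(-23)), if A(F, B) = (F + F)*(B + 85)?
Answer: 443891/73270 ≈ 6.0583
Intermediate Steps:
z(t) = 0
A(F, B) = 2*F*(85 + B) (A(F, B) = (2*F)*(85 + B) = 2*F*(85 + B))
887782/A(862, z(-23)) = 887782/((2*862*(85 + 0))) = 887782/((2*862*85)) = 887782/146540 = 887782*(1/146540) = 443891/73270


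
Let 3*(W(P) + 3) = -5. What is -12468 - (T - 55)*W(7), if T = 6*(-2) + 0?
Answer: -38342/3 ≈ -12781.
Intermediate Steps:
W(P) = -14/3 (W(P) = -3 + (⅓)*(-5) = -3 - 5/3 = -14/3)
T = -12 (T = -12 + 0 = -12)
-12468 - (T - 55)*W(7) = -12468 - (-12 - 55)*(-14)/3 = -12468 - (-67)*(-14)/3 = -12468 - 1*938/3 = -12468 - 938/3 = -38342/3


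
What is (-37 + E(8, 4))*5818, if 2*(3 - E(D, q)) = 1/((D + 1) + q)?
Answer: -2574465/13 ≈ -1.9804e+5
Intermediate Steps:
E(D, q) = 3 - 1/(2*(1 + D + q)) (E(D, q) = 3 - 1/(2*((D + 1) + q)) = 3 - 1/(2*((1 + D) + q)) = 3 - 1/(2*(1 + D + q)))
(-37 + E(8, 4))*5818 = (-37 + (5/2 + 3*8 + 3*4)/(1 + 8 + 4))*5818 = (-37 + (5/2 + 24 + 12)/13)*5818 = (-37 + (1/13)*(77/2))*5818 = (-37 + 77/26)*5818 = -885/26*5818 = -2574465/13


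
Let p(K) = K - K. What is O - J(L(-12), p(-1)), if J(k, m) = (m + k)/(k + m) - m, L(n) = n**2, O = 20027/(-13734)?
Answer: -4823/1962 ≈ -2.4582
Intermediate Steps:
O = -2861/1962 (O = 20027*(-1/13734) = -2861/1962 ≈ -1.4582)
p(K) = 0
J(k, m) = 1 - m (J(k, m) = (k + m)/(k + m) - m = 1 - m)
O - J(L(-12), p(-1)) = -2861/1962 - (1 - 1*0) = -2861/1962 - (1 + 0) = -2861/1962 - 1*1 = -2861/1962 - 1 = -4823/1962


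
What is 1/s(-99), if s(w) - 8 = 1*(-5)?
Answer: ⅓ ≈ 0.33333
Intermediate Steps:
s(w) = 3 (s(w) = 8 + 1*(-5) = 8 - 5 = 3)
1/s(-99) = 1/3 = ⅓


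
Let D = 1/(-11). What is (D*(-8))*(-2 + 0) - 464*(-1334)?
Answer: 6808720/11 ≈ 6.1897e+5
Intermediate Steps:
D = -1/11 ≈ -0.090909
(D*(-8))*(-2 + 0) - 464*(-1334) = (-1/11*(-8))*(-2 + 0) - 464*(-1334) = (8/11)*(-2) + 618976 = -16/11 + 618976 = 6808720/11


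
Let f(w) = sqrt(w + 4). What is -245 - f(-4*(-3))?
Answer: -249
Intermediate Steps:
f(w) = sqrt(4 + w)
-245 - f(-4*(-3)) = -245 - sqrt(4 - 4*(-3)) = -245 - sqrt(4 + 12) = -245 - sqrt(16) = -245 - 1*4 = -245 - 4 = -249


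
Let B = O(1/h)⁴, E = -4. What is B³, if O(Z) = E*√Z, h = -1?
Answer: 16777216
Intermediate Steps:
O(Z) = -4*√Z
B = 256 (B = (-4*I)⁴ = 256)
B³ = 256³ = 16777216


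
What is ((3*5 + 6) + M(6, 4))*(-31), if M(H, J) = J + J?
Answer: -899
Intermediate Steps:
M(H, J) = 2*J
((3*5 + 6) + M(6, 4))*(-31) = ((3*5 + 6) + 2*4)*(-31) = ((15 + 6) + 8)*(-31) = (21 + 8)*(-31) = 29*(-31) = -899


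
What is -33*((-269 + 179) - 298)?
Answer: 12804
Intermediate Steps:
-33*((-269 + 179) - 298) = -33*(-90 - 298) = -33*(-388) = 12804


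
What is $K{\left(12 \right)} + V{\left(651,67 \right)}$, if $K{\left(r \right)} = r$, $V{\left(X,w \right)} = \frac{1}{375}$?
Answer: $\frac{4501}{375} \approx 12.003$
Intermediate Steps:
$V{\left(X,w \right)} = \frac{1}{375}$
$K{\left(12 \right)} + V{\left(651,67 \right)} = 12 + \frac{1}{375} = \frac{4501}{375}$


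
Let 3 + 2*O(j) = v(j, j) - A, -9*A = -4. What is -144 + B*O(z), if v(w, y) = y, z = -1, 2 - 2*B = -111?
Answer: -2426/9 ≈ -269.56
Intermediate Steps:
B = 113/2 (B = 1 - ½*(-111) = 1 + 111/2 = 113/2 ≈ 56.500)
A = 4/9 (A = -⅑*(-4) = 4/9 ≈ 0.44444)
O(j) = -31/18 + j/2 (O(j) = -3/2 + (j - 1*4/9)/2 = -3/2 + (j - 4/9)/2 = -3/2 + (-4/9 + j)/2 = -3/2 + (-2/9 + j/2) = -31/18 + j/2)
-144 + B*O(z) = -144 + 113*(-31/18 + (½)*(-1))/2 = -144 + 113*(-31/18 - ½)/2 = -144 + (113/2)*(-20/9) = -144 - 1130/9 = -2426/9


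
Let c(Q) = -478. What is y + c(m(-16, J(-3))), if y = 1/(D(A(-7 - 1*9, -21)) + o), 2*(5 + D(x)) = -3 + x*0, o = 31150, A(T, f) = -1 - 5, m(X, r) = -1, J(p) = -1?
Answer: -29773184/62287 ≈ -478.00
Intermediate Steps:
A(T, f) = -6
D(x) = -13/2 (D(x) = -5 + (-3 + x*0)/2 = -5 + (-3 + 0)/2 = -5 + (1/2)*(-3) = -5 - 3/2 = -13/2)
y = 2/62287 (y = 1/(-13/2 + 31150) = 1/(62287/2) = 2/62287 ≈ 3.2109e-5)
y + c(m(-16, J(-3))) = 2/62287 - 478 = -29773184/62287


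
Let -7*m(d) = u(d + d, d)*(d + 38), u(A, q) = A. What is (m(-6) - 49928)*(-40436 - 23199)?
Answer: 22215742120/7 ≈ 3.1737e+9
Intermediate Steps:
m(d) = -2*d*(38 + d)/7 (m(d) = -(d + d)*(d + 38)/7 = -2*d*(38 + d)/7)
(m(-6) - 49928)*(-40436 - 23199) = (-2/7*(-6)*(38 - 6) - 49928)*(-40436 - 23199) = (-2/7*(-6)*32 - 49928)*(-63635) = (384/7 - 49928)*(-63635) = -349112/7*(-63635) = 22215742120/7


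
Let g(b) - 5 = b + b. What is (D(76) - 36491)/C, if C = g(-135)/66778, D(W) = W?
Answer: 486344174/53 ≈ 9.1763e+6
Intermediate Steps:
g(b) = 5 + 2*b (g(b) = 5 + (b + b) = 5 + 2*b)
C = -265/66778 (C = (5 + 2*(-135))/66778 = (5 - 270)*(1/66778) = -265*1/66778 = -265/66778 ≈ -0.0039684)
(D(76) - 36491)/C = (76 - 36491)/(-265/66778) = -36415*(-66778/265) = 486344174/53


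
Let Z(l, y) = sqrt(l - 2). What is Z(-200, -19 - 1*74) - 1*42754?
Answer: -42754 + I*sqrt(202) ≈ -42754.0 + 14.213*I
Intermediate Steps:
Z(l, y) = sqrt(-2 + l)
Z(-200, -19 - 1*74) - 1*42754 = sqrt(-2 - 200) - 1*42754 = sqrt(-202) - 42754 = I*sqrt(202) - 42754 = -42754 + I*sqrt(202)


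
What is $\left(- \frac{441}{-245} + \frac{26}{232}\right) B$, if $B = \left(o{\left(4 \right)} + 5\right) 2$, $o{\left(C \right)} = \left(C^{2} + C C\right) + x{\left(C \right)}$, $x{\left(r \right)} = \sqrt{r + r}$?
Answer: $\frac{41033}{290} + \frac{1109 \sqrt{2}}{145} \approx 152.31$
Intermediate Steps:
$x{\left(r \right)} = \sqrt{2} \sqrt{r}$ ($x{\left(r \right)} = \sqrt{2 r} = \sqrt{2} \sqrt{r}$)
$o{\left(C \right)} = 2 C^{2} + \sqrt{2} \sqrt{C}$ ($o{\left(C \right)} = \left(C^{2} + C C\right) + \sqrt{2} \sqrt{C} = \left(C^{2} + C^{2}\right) + \sqrt{2} \sqrt{C} = 2 C^{2} + \sqrt{2} \sqrt{C}$)
$B = 74 + 4 \sqrt{2}$ ($B = \left(\left(2 \cdot 4^{2} + \sqrt{2} \sqrt{4}\right) + 5\right) 2 = \left(\left(2 \cdot 16 + \sqrt{2} \cdot 2\right) + 5\right) 2 = \left(\left(32 + 2 \sqrt{2}\right) + 5\right) 2 = \left(37 + 2 \sqrt{2}\right) 2 = 74 + 4 \sqrt{2} \approx 79.657$)
$\left(- \frac{441}{-245} + \frac{26}{232}\right) B = \left(- \frac{441}{-245} + \frac{26}{232}\right) \left(74 + 4 \sqrt{2}\right) = \left(\left(-441\right) \left(- \frac{1}{245}\right) + 26 \cdot \frac{1}{232}\right) \left(74 + 4 \sqrt{2}\right) = \left(\frac{9}{5} + \frac{13}{116}\right) \left(74 + 4 \sqrt{2}\right) = \frac{1109 \left(74 + 4 \sqrt{2}\right)}{580} = \frac{41033}{290} + \frac{1109 \sqrt{2}}{145}$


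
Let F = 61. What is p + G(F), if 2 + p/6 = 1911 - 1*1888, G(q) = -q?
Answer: 65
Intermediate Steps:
p = 126 (p = -12 + 6*(1911 - 1*1888) = -12 + 6*(1911 - 1888) = -12 + 6*23 = -12 + 138 = 126)
p + G(F) = 126 - 1*61 = 126 - 61 = 65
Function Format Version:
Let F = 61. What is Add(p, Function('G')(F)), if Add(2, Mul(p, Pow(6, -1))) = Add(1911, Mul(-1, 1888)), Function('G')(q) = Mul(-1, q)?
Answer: 65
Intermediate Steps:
p = 126 (p = Add(-12, Mul(6, Add(1911, Mul(-1, 1888)))) = Add(-12, Mul(6, Add(1911, -1888))) = Add(-12, Mul(6, 23)) = Add(-12, 138) = 126)
Add(p, Function('G')(F)) = Add(126, Mul(-1, 61)) = Add(126, -61) = 65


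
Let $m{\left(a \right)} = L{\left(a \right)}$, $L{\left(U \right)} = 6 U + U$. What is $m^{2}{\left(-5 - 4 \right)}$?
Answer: $3969$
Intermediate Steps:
$L{\left(U \right)} = 7 U$
$m{\left(a \right)} = 7 a$
$m^{2}{\left(-5 - 4 \right)} = \left(7 \left(-5 - 4\right)\right)^{2} = \left(7 \left(-9\right)\right)^{2} = \left(-63\right)^{2} = 3969$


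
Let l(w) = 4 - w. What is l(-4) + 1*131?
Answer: 139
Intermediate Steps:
l(-4) + 1*131 = (4 - 1*(-4)) + 1*131 = (4 + 4) + 131 = 8 + 131 = 139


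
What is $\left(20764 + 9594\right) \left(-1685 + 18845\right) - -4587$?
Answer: $520947867$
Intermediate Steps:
$\left(20764 + 9594\right) \left(-1685 + 18845\right) - -4587 = 30358 \cdot 17160 + 4587 = 520943280 + 4587 = 520947867$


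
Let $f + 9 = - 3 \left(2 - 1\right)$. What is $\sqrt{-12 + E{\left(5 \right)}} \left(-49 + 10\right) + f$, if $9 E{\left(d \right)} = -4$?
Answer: $-12 - 52 i \sqrt{7} \approx -12.0 - 137.58 i$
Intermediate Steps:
$E{\left(d \right)} = - \frac{4}{9}$ ($E{\left(d \right)} = \frac{1}{9} \left(-4\right) = - \frac{4}{9}$)
$f = -12$ ($f = -9 - 3 \left(2 - 1\right) = -9 - 3 = -12$)
$\sqrt{-12 + E{\left(5 \right)}} \left(-49 + 10\right) + f = \sqrt{-12 - \frac{4}{9}} \left(-49 + 10\right) - 12 = \sqrt{- \frac{112}{9}} \left(-39\right) - 12 = \frac{4 i \sqrt{7}}{3} \left(-39\right) - 12 = - 52 i \sqrt{7} - 12 = -12 - 52 i \sqrt{7}$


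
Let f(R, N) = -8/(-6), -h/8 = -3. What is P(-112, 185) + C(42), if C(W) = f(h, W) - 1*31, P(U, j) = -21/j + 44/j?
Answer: -16396/555 ≈ -29.542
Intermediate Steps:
h = 24 (h = -8*(-3) = 24)
f(R, N) = 4/3 (f(R, N) = -8*(-1/6) = 4/3)
P(U, j) = 23/j
C(W) = -89/3 (C(W) = 4/3 - 1*31 = 4/3 - 31 = -89/3)
P(-112, 185) + C(42) = 23/185 - 89/3 = -16396/555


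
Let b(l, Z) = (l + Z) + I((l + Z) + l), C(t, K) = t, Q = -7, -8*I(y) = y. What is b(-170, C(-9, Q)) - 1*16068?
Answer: -129627/8 ≈ -16203.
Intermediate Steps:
I(y) = -y/8
b(l, Z) = 3*l/4 + 7*Z/8 (b(l, Z) = (l + Z) - ((l + Z) + l)/8 = (Z + l) - ((Z + l) + l)/8 = (Z + l) - (Z + 2*l)/8 = (Z + l) + (-l/4 - Z/8) = 3*l/4 + 7*Z/8)
b(-170, C(-9, Q)) - 1*16068 = ((¾)*(-170) + (7/8)*(-9)) - 1*16068 = (-255/2 - 63/8) - 16068 = -1083/8 - 16068 = -129627/8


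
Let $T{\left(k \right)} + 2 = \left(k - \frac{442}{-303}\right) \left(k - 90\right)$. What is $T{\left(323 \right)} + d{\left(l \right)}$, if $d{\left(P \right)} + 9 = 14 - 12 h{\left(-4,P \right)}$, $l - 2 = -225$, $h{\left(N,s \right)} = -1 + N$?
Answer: $\frac{22925552}{303} \approx 75662.0$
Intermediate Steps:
$l = -223$ ($l = 2 - 225 = -223$)
$d{\left(P \right)} = 65$ ($d{\left(P \right)} = -9 - \left(-14 + 12 \left(-1 - 4\right)\right) = -9 + \left(14 - -60\right) = -9 + \left(14 + 60\right) = -9 + 74 = 65$)
$T{\left(k \right)} = -2 + \left(-90 + k\right) \left(\frac{442}{303} + k\right)$ ($T{\left(k \right)} = -2 + \left(k - \frac{442}{-303}\right) \left(k - 90\right) = -2 + \left(k - - \frac{442}{303}\right) \left(-90 + k\right) = -2 + \left(k + \frac{442}{303}\right) \left(-90 + k\right) = -2 + \left(\frac{442}{303} + k\right) \left(-90 + k\right) = -2 + \left(-90 + k\right) \left(\frac{442}{303} + k\right)$)
$T{\left(323 \right)} + d{\left(l \right)} = \left(- \frac{13462}{101} + 323^{2} - \frac{8665444}{303}\right) + 65 = \left(- \frac{13462}{101} + 104329 - \frac{8665444}{303}\right) + 65 = \frac{22905857}{303} + 65 = \frac{22925552}{303}$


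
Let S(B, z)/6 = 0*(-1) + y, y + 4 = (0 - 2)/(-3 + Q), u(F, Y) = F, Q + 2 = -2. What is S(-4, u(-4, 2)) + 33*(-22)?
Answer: -5238/7 ≈ -748.29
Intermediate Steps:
Q = -4 (Q = -2 - 2 = -4)
y = -26/7 (y = -4 + (0 - 2)/(-3 - 4) = -4 - 2/(-7) = -4 - 2*(-⅐) = -4 + 2/7 = -26/7 ≈ -3.7143)
S(B, z) = -156/7 (S(B, z) = 6*(0*(-1) - 26/7) = 6*(0 - 26/7) = 6*(-26/7) = -156/7)
S(-4, u(-4, 2)) + 33*(-22) = -156/7 + 33*(-22) = -156/7 - 726 = -5238/7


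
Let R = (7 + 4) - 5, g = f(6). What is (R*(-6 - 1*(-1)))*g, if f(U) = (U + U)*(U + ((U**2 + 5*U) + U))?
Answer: -28080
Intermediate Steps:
f(U) = 2*U*(U**2 + 7*U) (f(U) = (2*U)*(U + (U**2 + 6*U)) = (2*U)*(U**2 + 7*U) = 2*U*(U**2 + 7*U))
g = 936 (g = 2*6**2*(7 + 6) = 2*36*13 = 936)
R = 6 (R = 11 - 5 = 6)
(R*(-6 - 1*(-1)))*g = (6*(-6 - 1*(-1)))*936 = (6*(-6 + 1))*936 = (6*(-5))*936 = -30*936 = -28080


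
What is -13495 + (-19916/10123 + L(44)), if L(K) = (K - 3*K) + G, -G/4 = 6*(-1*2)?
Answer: -137034721/10123 ≈ -13537.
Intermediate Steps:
G = 48 (G = -24*(-1*2) = -24*(-2) = -4*(-12) = 48)
L(K) = 48 - 2*K (L(K) = (K - 3*K) + 48 = -2*K + 48 = 48 - 2*K)
-13495 + (-19916/10123 + L(44)) = -13495 + (-19916/10123 + (48 - 2*44)) = -13495 + (-19916*1/10123 + (48 - 88)) = -13495 + (-19916/10123 - 40) = -13495 - 424836/10123 = -137034721/10123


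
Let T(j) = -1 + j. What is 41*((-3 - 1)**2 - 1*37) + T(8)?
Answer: -854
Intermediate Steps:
41*((-3 - 1)**2 - 1*37) + T(8) = 41*((-3 - 1)**2 - 1*37) + (-1 + 8) = 41*((-4)**2 - 37) + 7 = 41*(16 - 37) + 7 = 41*(-21) + 7 = -861 + 7 = -854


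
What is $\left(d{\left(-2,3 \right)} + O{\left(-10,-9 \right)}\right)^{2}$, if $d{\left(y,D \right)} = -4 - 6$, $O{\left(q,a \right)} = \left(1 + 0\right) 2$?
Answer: $64$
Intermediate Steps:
$O{\left(q,a \right)} = 2$ ($O{\left(q,a \right)} = 1 \cdot 2 = 2$)
$d{\left(y,D \right)} = -10$ ($d{\left(y,D \right)} = -4 - 6 = -10$)
$\left(d{\left(-2,3 \right)} + O{\left(-10,-9 \right)}\right)^{2} = \left(-10 + 2\right)^{2} = \left(-8\right)^{2} = 64$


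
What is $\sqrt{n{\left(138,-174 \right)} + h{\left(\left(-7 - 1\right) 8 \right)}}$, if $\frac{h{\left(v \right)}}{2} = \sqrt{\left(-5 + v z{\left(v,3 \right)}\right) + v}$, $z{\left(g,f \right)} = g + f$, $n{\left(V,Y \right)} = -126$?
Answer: $\sqrt{-126 + 2 \sqrt{3835}} \approx 1.4647 i$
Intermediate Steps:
$z{\left(g,f \right)} = f + g$
$h{\left(v \right)} = 2 \sqrt{-5 + v + v \left(3 + v\right)}$ ($h{\left(v \right)} = 2 \sqrt{\left(-5 + v \left(3 + v\right)\right) + v} = 2 \sqrt{-5 + v + v \left(3 + v\right)}$)
$\sqrt{n{\left(138,-174 \right)} + h{\left(\left(-7 - 1\right) 8 \right)}} = \sqrt{-126 + 2 \sqrt{-5 + \left(-7 - 1\right) 8 + \left(-7 - 1\right) 8 \left(3 + \left(-7 - 1\right) 8\right)}} = \sqrt{-126 + 2 \sqrt{-5 - 64 + \left(-8\right) 8 \left(3 - 64\right)}} = \sqrt{-126 + 2 \sqrt{-5 - 64 - 64 \left(3 - 64\right)}} = \sqrt{-126 + 2 \sqrt{-5 - 64 - -3904}} = \sqrt{-126 + 2 \sqrt{-5 - 64 + 3904}} = \sqrt{-126 + 2 \sqrt{3835}}$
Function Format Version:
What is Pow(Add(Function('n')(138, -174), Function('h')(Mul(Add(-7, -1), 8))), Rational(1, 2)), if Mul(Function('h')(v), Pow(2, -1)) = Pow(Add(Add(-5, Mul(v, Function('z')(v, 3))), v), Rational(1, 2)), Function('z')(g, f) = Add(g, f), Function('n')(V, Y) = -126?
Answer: Pow(Add(-126, Mul(2, Pow(3835, Rational(1, 2)))), Rational(1, 2)) ≈ Mul(1.4647, I)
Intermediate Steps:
Function('z')(g, f) = Add(f, g)
Function('h')(v) = Mul(2, Pow(Add(-5, v, Mul(v, Add(3, v))), Rational(1, 2))) (Function('h')(v) = Mul(2, Pow(Add(Add(-5, Mul(v, Add(3, v))), v), Rational(1, 2))) = Mul(2, Pow(Add(-5, v, Mul(v, Add(3, v))), Rational(1, 2))))
Pow(Add(Function('n')(138, -174), Function('h')(Mul(Add(-7, -1), 8))), Rational(1, 2)) = Pow(Add(-126, Mul(2, Pow(Add(-5, Mul(Add(-7, -1), 8), Mul(Mul(Add(-7, -1), 8), Add(3, Mul(Add(-7, -1), 8)))), Rational(1, 2)))), Rational(1, 2)) = Pow(Add(-126, Mul(2, Pow(Add(-5, Mul(-8, 8), Mul(Mul(-8, 8), Add(3, Mul(-8, 8)))), Rational(1, 2)))), Rational(1, 2)) = Pow(Add(-126, Mul(2, Pow(Add(-5, -64, Mul(-64, Add(3, -64))), Rational(1, 2)))), Rational(1, 2)) = Pow(Add(-126, Mul(2, Pow(Add(-5, -64, Mul(-64, -61)), Rational(1, 2)))), Rational(1, 2)) = Pow(Add(-126, Mul(2, Pow(Add(-5, -64, 3904), Rational(1, 2)))), Rational(1, 2)) = Pow(Add(-126, Mul(2, Pow(3835, Rational(1, 2)))), Rational(1, 2))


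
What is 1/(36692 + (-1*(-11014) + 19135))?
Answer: 1/66841 ≈ 1.4961e-5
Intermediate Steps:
1/(36692 + (-1*(-11014) + 19135)) = 1/(36692 + (11014 + 19135)) = 1/(36692 + 30149) = 1/66841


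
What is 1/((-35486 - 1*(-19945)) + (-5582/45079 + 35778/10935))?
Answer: -164312955/2553070367891 ≈ -6.4359e-5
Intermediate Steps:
1/((-35486 - 1*(-19945)) + (-5582/45079 + 35778/10935)) = 1/((-35486 + 19945) + (-5582*1/45079 + 35778*(1/10935))) = 1/(-15541 + (-5582/45079 + 11926/3645)) = 1/(-15541 + 517265764/164312955) = 1/(-2553070367891/164312955) = -164312955/2553070367891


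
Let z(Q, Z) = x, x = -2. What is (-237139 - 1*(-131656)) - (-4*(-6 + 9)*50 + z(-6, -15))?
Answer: -104881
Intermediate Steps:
z(Q, Z) = -2
(-237139 - 1*(-131656)) - (-4*(-6 + 9)*50 + z(-6, -15)) = (-237139 - 1*(-131656)) - (-4*(-6 + 9)*50 - 2) = (-237139 + 131656) - (-4*3*50 - 2) = -105483 - (-12*50 - 2) = -105483 - (-600 - 2) = -105483 - 1*(-602) = -105483 + 602 = -104881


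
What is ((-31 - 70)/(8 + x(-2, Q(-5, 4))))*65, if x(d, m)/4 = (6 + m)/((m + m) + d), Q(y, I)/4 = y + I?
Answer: -32825/36 ≈ -911.81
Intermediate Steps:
Q(y, I) = 4*I + 4*y (Q(y, I) = 4*(y + I) = 4*(I + y) = 4*I + 4*y)
x(d, m) = 4*(6 + m)/(d + 2*m) (x(d, m) = 4*((6 + m)/((m + m) + d)) = 4*((6 + m)/(2*m + d)) = 4*((6 + m)/(d + 2*m)) = 4*(6 + m)/(d + 2*m))
((-31 - 70)/(8 + x(-2, Q(-5, 4))))*65 = ((-31 - 70)/(8 + 4*(6 + (4*4 + 4*(-5)))/(-2 + 2*(4*4 + 4*(-5)))))*65 = -101/(8 + 4*(6 + (16 - 20))/(-2 + 2*(16 - 20)))*65 = -101/(8 + 4*(6 - 4)/(-2 + 2*(-4)))*65 = -101/(8 + 4*2/(-2 - 8))*65 = -101/(8 + 4*2/(-10))*65 = -101/(8 + 4*(-⅒)*2)*65 = -101/(8 - ⅘)*65 = -101/36/5*65 = -101*5/36*65 = -505/36*65 = -32825/36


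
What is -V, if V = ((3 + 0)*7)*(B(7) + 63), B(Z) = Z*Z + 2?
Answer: -2394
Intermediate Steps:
B(Z) = 2 + Z² (B(Z) = Z² + 2 = 2 + Z²)
V = 2394 (V = ((3 + 0)*7)*((2 + 7²) + 63) = (3*7)*((2 + 49) + 63) = 21*(51 + 63) = 21*114 = 2394)
-V = -1*2394 = -2394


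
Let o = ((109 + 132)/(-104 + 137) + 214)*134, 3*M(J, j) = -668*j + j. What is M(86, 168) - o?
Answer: -2211218/33 ≈ -67007.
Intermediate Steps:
M(J, j) = -667*j/3 (M(J, j) = (-668*j + j)/3 = (-667*j)/3 = -667*j/3)
o = 978602/33 (o = (241/33 + 214)*134 = (7303/33)*134 = 978602/33 ≈ 29655.)
M(86, 168) - o = -667/3*168 - 1*978602/33 = -37352 - 978602/33 = -2211218/33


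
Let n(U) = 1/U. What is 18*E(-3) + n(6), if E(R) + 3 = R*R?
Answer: 649/6 ≈ 108.17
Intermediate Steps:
E(R) = -3 + R**2 (E(R) = -3 + R*R = -3 + R**2)
18*E(-3) + n(6) = 18*(-3 + (-3)**2) + 1/6 = 18*(-3 + 9) + 1/6 = 18*6 + 1/6 = 108 + 1/6 = 649/6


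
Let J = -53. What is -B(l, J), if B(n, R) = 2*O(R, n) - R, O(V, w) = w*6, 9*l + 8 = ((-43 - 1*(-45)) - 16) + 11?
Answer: -115/3 ≈ -38.333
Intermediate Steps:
l = -11/9 (l = -8/9 + (((-43 - 1*(-45)) - 16) + 11)/9 = -8/9 + (((-43 + 45) - 16) + 11)/9 = -8/9 + ((2 - 16) + 11)/9 = -8/9 + (-14 + 11)/9 = -8/9 + (1/9)*(-3) = -8/9 - 1/3 = -11/9 ≈ -1.2222)
O(V, w) = 6*w
B(n, R) = -R + 12*n (B(n, R) = 2*(6*n) - R = 12*n - R = -R + 12*n)
-B(l, J) = -(-1*(-53) + 12*(-11/9)) = -(53 - 44/3) = -1*115/3 = -115/3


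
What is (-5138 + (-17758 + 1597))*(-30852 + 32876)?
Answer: -43109176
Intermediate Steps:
(-5138 + (-17758 + 1597))*(-30852 + 32876) = (-5138 - 16161)*2024 = -21299*2024 = -43109176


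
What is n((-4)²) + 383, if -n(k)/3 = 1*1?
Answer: 380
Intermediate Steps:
n(k) = -3
n((-4)²) + 383 = -3 + 383 = 380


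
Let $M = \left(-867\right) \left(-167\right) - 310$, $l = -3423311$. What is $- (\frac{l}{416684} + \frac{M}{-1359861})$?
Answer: $\frac{4715429207407}{566632320924} \approx 8.3219$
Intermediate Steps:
$M = 144479$ ($M = 144789 - 310 = 144479$)
$- (\frac{l}{416684} + \frac{M}{-1359861}) = - (- \frac{3423311}{416684} + \frac{144479}{-1359861}) = - (\left(-3423311\right) \frac{1}{416684} + 144479 \left(- \frac{1}{1359861}\right)) = - (- \frac{3423311}{416684} - \frac{144479}{1359861}) = \left(-1\right) \left(- \frac{4715429207407}{566632320924}\right) = \frac{4715429207407}{566632320924}$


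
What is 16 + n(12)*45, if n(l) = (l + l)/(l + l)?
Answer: 61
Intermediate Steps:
n(l) = 1 (n(l) = (2*l)/((2*l)) = (2*l)*(1/(2*l)) = 1)
16 + n(12)*45 = 16 + 1*45 = 16 + 45 = 61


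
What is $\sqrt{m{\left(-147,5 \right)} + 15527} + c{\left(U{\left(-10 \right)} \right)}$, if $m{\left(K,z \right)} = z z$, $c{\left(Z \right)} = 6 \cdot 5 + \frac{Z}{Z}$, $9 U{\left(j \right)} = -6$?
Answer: $31 + 72 \sqrt{3} \approx 155.71$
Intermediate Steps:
$U{\left(j \right)} = - \frac{2}{3}$ ($U{\left(j \right)} = \frac{1}{9} \left(-6\right) = - \frac{2}{3}$)
$c{\left(Z \right)} = 31$ ($c{\left(Z \right)} = 30 + 1 = 31$)
$m{\left(K,z \right)} = z^{2}$
$\sqrt{m{\left(-147,5 \right)} + 15527} + c{\left(U{\left(-10 \right)} \right)} = \sqrt{5^{2} + 15527} + 31 = \sqrt{25 + 15527} + 31 = \sqrt{15552} + 31 = 72 \sqrt{3} + 31 = 31 + 72 \sqrt{3}$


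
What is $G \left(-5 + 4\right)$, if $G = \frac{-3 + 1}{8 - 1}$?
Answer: $\frac{2}{7} \approx 0.28571$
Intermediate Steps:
$G = - \frac{2}{7} \approx -0.28571$
$G \left(-5 + 4\right) = - \frac{2 \left(-5 + 4\right)}{7} = \left(- \frac{2}{7}\right) \left(-1\right) = \frac{2}{7}$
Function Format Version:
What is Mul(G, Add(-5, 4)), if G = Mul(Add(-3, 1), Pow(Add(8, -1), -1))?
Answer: Rational(2, 7) ≈ 0.28571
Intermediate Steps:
G = Rational(-2, 7) (G = Mul(-2, Pow(7, -1)) = Mul(-2, Rational(1, 7)) = Rational(-2, 7) ≈ -0.28571)
Mul(G, Add(-5, 4)) = Mul(Rational(-2, 7), Add(-5, 4)) = Mul(Rational(-2, 7), -1) = Rational(2, 7)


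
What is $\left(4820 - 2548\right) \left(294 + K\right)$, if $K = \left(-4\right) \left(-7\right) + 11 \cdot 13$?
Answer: $1056480$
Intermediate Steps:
$K = 171$ ($K = 28 + 143 = 171$)
$\left(4820 - 2548\right) \left(294 + K\right) = \left(4820 - 2548\right) \left(294 + 171\right) = 2272 \cdot 465 = 1056480$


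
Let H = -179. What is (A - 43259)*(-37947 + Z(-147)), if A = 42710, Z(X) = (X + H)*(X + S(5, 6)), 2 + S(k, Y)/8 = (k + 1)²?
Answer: 43204653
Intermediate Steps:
S(k, Y) = -16 + 8*(1 + k)² (S(k, Y) = -16 + 8*(k + 1)² = -16 + 8*(1 + k)²)
Z(X) = (-179 + X)*(272 + X) (Z(X) = (X - 179)*(X + (-16 + 8*(1 + 5)²)) = (-179 + X)*(X + (-16 + 8*6²)) = (-179 + X)*(X + (-16 + 8*36)) = (-179 + X)*(X + (-16 + 288)) = (-179 + X)*(X + 272) = (-179 + X)*(272 + X))
(A - 43259)*(-37947 + Z(-147)) = (42710 - 43259)*(-37947 + (-48688 + (-147)² + 93*(-147))) = -549*(-37947 + (-48688 + 21609 - 13671)) = -549*(-37947 - 40750) = -549*(-78697) = 43204653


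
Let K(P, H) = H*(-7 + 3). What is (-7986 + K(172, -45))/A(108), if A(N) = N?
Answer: -1301/18 ≈ -72.278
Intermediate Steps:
K(P, H) = -4*H (K(P, H) = H*(-4) = -4*H)
(-7986 + K(172, -45))/A(108) = (-7986 - 4*(-45))/108 = (-7986 + 180)*(1/108) = -7806*1/108 = -1301/18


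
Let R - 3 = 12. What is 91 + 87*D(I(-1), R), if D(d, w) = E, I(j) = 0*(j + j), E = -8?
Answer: -605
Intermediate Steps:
R = 15 (R = 3 + 12 = 15)
I(j) = 0 (I(j) = 0*(2*j) = 0)
D(d, w) = -8
91 + 87*D(I(-1), R) = 91 + 87*(-8) = 91 - 696 = -605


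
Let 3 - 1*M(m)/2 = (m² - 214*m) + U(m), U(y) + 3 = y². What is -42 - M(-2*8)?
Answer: 7818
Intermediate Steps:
U(y) = -3 + y²
M(m) = 12 - 4*m² + 428*m (M(m) = 6 - 2*((m² - 214*m) + (-3 + m²)) = 6 - 2*(-3 - 214*m + 2*m²) = 6 + (6 - 4*m² + 428*m) = 12 - 4*m² + 428*m)
-42 - M(-2*8) = -42 - (12 - 4*(-2*8)² + 428*(-2*8)) = -42 - (12 - 4*(-16)² + 428*(-16)) = -42 - (12 - 4*256 - 6848) = -42 - (12 - 1024 - 6848) = -42 - 1*(-7860) = -42 + 7860 = 7818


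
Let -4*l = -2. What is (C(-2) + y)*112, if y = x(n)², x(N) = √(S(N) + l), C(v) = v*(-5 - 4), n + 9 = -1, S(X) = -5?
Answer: 1512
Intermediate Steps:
l = ½ (l = -¼*(-2) = ½ ≈ 0.50000)
n = -10 (n = -9 - 1 = -10)
C(v) = -9*v (C(v) = v*(-9) = -9*v)
x(N) = 3*I*√2/2 (x(N) = √(-5 + ½) = √(-9/2) = 3*I*√2/2)
y = -9/2 (y = (3*I*√2/2)² = -9/2 ≈ -4.5000)
(C(-2) + y)*112 = (-9*(-2) - 9/2)*112 = (18 - 9/2)*112 = (27/2)*112 = 1512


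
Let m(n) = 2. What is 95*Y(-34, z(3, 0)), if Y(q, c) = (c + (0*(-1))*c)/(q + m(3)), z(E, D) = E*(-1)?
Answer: 285/32 ≈ 8.9063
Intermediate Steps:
z(E, D) = -E
Y(q, c) = c/(2 + q) (Y(q, c) = (c + (0*(-1))*c)/(q + 2) = (c + 0*c)/(2 + q) = (c + 0)/(2 + q) = c/(2 + q))
95*Y(-34, z(3, 0)) = 95*((-1*3)/(2 - 34)) = 95*(-3/(-32)) = 95*(-3*(-1/32)) = 95*(3/32) = 285/32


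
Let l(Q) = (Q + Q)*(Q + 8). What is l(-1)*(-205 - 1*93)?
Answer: 4172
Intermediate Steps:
l(Q) = 2*Q*(8 + Q) (l(Q) = (2*Q)*(8 + Q) = 2*Q*(8 + Q))
l(-1)*(-205 - 1*93) = (2*(-1)*(8 - 1))*(-205 - 1*93) = (2*(-1)*7)*(-205 - 93) = -14*(-298) = 4172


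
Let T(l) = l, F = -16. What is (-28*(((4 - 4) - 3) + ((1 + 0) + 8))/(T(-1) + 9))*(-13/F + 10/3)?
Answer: -1393/16 ≈ -87.063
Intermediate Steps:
(-28*(((4 - 4) - 3) + ((1 + 0) + 8))/(T(-1) + 9))*(-13/F + 10/3) = (-28*(((4 - 4) - 3) + ((1 + 0) + 8))/(-1 + 9))*(-13/(-16) + 10/3) = (-28*((0 - 3) + (1 + 8))/8)*(-13*(-1/16) + 10*(⅓)) = (-28*(-3 + 9)/8)*(13/16 + 10/3) = -168/8*(199/48) = -28*¾*(199/48) = -21*199/48 = -1393/16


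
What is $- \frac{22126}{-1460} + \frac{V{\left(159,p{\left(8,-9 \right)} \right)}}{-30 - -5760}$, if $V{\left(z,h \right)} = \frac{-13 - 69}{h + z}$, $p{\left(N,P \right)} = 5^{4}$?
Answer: $\frac{496984763}{32793936} \approx 15.155$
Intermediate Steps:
$p{\left(N,P \right)} = 625$
$V{\left(z,h \right)} = - \frac{82}{h + z}$
$- \frac{22126}{-1460} + \frac{V{\left(159,p{\left(8,-9 \right)} \right)}}{-30 - -5760} = - \frac{22126}{-1460} + \frac{\left(-82\right) \frac{1}{625 + 159}}{-30 - -5760} = \left(-22126\right) \left(- \frac{1}{1460}\right) + \frac{\left(-82\right) \frac{1}{784}}{-30 + 5760} = \frac{11063}{730} + \frac{\left(-82\right) \frac{1}{784}}{5730} = \frac{11063}{730} - \frac{41}{2246160} = \frac{496984763}{32793936}$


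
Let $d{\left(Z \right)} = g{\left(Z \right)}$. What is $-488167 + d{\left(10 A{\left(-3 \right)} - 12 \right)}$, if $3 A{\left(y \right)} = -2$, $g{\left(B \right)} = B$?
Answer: $- \frac{1464557}{3} \approx -4.8819 \cdot 10^{5}$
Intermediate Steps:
$A{\left(y \right)} = - \frac{2}{3}$ ($A{\left(y \right)} = \frac{1}{3} \left(-2\right) = - \frac{2}{3}$)
$d{\left(Z \right)} = Z$
$-488167 + d{\left(10 A{\left(-3 \right)} - 12 \right)} = -488167 + \left(10 \left(- \frac{2}{3}\right) - 12\right) = -488167 - \frac{56}{3} = - \frac{1464557}{3}$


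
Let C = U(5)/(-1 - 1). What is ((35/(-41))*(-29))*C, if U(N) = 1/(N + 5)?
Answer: -203/164 ≈ -1.2378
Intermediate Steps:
U(N) = 1/(5 + N)
C = -1/20 (C = 1/((-1 - 1)*(5 + 5)) = 1/(-2*10) = -½*⅒ = -1/20 ≈ -0.050000)
((35/(-41))*(-29))*C = ((35/(-41))*(-29))*(-1/20) = ((35*(-1/41))*(-29))*(-1/20) = -35/41*(-29)*(-1/20) = (1015/41)*(-1/20) = -203/164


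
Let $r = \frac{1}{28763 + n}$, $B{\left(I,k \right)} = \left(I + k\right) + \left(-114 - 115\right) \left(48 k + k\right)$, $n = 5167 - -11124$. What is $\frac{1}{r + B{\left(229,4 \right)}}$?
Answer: $- \frac{45054}{2011706153} \approx -2.2396 \cdot 10^{-5}$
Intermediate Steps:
$n = 16291$ ($n = 5167 + 11124 = 16291$)
$B{\left(I,k \right)} = I - 11220 k$ ($B{\left(I,k \right)} = \left(I + k\right) - 229 \cdot 49 k = \left(I + k\right) - 11221 k = I - 11220 k$)
$r = \frac{1}{45054}$ ($r = \frac{1}{28763 + 16291} = \frac{1}{45054} \approx 2.2196 \cdot 10^{-5}$)
$\frac{1}{r + B{\left(229,4 \right)}} = \frac{1}{\frac{1}{45054} + \left(229 - 44880\right)} = \frac{1}{\frac{1}{45054} - 44651} = \frac{1}{- \frac{2011706153}{45054}} = - \frac{45054}{2011706153}$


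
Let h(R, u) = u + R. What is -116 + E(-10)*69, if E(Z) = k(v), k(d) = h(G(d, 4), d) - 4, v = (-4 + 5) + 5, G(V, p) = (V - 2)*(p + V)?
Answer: 2782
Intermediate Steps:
G(V, p) = (-2 + V)*(V + p)
h(R, u) = R + u
v = 6 (v = 1 + 5 = 6)
k(d) = -12 + d**2 + 3*d (k(d) = ((d**2 - 2*d - 2*4 + d*4) + d) - 4 = ((d**2 - 2*d - 8 + 4*d) + d) - 4 = ((-8 + d**2 + 2*d) + d) - 4 = (-8 + d**2 + 3*d) - 4 = -12 + d**2 + 3*d)
E(Z) = 42 (E(Z) = -12 + 6**2 + 3*6 = -12 + 36 + 18 = 42)
-116 + E(-10)*69 = -116 + 42*69 = -116 + 2898 = 2782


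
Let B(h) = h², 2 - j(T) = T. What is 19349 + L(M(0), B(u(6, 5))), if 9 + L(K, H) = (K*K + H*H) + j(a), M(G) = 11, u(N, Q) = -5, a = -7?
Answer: 20095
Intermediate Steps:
j(T) = 2 - T
L(K, H) = H² + K² (L(K, H) = -9 + ((K*K + H*H) + (2 - 1*(-7))) = -9 + ((K² + H²) + (2 + 7)) = -9 + ((H² + K²) + 9) = -9 + (9 + H² + K²) = H² + K²)
19349 + L(M(0), B(u(6, 5))) = 19349 + (((-5)²)² + 11²) = 19349 + (25² + 121) = 19349 + (625 + 121) = 19349 + 746 = 20095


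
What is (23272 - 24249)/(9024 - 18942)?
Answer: 977/9918 ≈ 0.098508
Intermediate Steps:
(23272 - 24249)/(9024 - 18942) = -977/(-9918) = -977*(-1/9918) = 977/9918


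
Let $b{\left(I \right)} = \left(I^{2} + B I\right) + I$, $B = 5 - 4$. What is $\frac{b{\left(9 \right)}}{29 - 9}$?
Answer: $\frac{99}{20} \approx 4.95$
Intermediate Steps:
$B = 1$
$b{\left(I \right)} = I^{2} + 2 I$ ($b{\left(I \right)} = \left(I^{2} + 1 I\right) + I = \left(I^{2} + I\right) + I = \left(I + I^{2}\right) + I = I^{2} + 2 I$)
$\frac{b{\left(9 \right)}}{29 - 9} = \frac{9 \left(2 + 9\right)}{29 - 9} = \frac{9 \cdot 11}{20} = 99 \cdot \frac{1}{20} = \frac{99}{20}$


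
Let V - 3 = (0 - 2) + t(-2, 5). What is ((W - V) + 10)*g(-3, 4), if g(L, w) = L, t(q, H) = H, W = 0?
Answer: -12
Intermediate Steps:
V = 6 (V = 3 + ((0 - 2) + 5) = 3 + (-2 + 5) = 3 + 3 = 6)
((W - V) + 10)*g(-3, 4) = ((0 - 1*6) + 10)*(-3) = ((0 - 6) + 10)*(-3) = (-6 + 10)*(-3) = 4*(-3) = -12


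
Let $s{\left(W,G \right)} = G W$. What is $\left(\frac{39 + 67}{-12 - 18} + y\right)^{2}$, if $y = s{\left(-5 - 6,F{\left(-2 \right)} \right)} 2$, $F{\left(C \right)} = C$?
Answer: $\frac{368449}{225} \approx 1637.6$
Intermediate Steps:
$y = 44$ ($y = - 2 \left(-5 - 6\right) 2 = \left(-2\right) \left(-11\right) 2 = 22 \cdot 2 = 44$)
$\left(\frac{39 + 67}{-12 - 18} + y\right)^{2} = \left(\frac{39 + 67}{-12 - 18} + 44\right)^{2} = \left(\frac{106}{-30} + 44\right)^{2} = \left(106 \left(- \frac{1}{30}\right) + 44\right)^{2} = \left(- \frac{53}{15} + 44\right)^{2} = \left(\frac{607}{15}\right)^{2} = \frac{368449}{225}$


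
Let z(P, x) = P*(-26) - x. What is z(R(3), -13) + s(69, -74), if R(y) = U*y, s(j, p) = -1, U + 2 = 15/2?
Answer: -417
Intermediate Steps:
U = 11/2 (U = -2 + 15/2 = 11/2 ≈ 5.5000)
R(y) = 11*y/2
z(P, x) = -x - 26*P (z(P, x) = -26*P - x = -x - 26*P)
z(R(3), -13) + s(69, -74) = (-1*(-13) - 143*3) - 1 = (13 - 26*33/2) - 1 = (13 - 429) - 1 = -416 - 1 = -417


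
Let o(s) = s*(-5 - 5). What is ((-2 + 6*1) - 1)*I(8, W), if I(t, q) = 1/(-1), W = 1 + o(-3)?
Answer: -3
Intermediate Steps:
o(s) = -10*s (o(s) = s*(-10) = -10*s)
W = 31 (W = 1 - 10*(-3) = 1 + 30 = 31)
I(t, q) = -1
((-2 + 6*1) - 1)*I(8, W) = ((-2 + 6*1) - 1)*(-1) = ((-2 + 6) - 1)*(-1) = (4 - 1)*(-1) = 3*(-1) = -3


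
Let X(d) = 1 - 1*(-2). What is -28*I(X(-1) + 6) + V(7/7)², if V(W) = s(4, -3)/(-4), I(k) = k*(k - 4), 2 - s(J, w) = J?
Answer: -5039/4 ≈ -1259.8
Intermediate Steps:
X(d) = 3 (X(d) = 1 + 2 = 3)
s(J, w) = 2 - J
I(k) = k*(-4 + k)
V(W) = ½ (V(W) = (2 - 1*4)/(-4) = (2 - 4)*(-¼) = -2*(-¼) = ½)
-28*I(X(-1) + 6) + V(7/7)² = -28*(3 + 6)*(-4 + (3 + 6)) + (½)² = -252*(-4 + 9) + ¼ = -252*5 + ¼ = -28*45 + ¼ = -1260 + ¼ = -5039/4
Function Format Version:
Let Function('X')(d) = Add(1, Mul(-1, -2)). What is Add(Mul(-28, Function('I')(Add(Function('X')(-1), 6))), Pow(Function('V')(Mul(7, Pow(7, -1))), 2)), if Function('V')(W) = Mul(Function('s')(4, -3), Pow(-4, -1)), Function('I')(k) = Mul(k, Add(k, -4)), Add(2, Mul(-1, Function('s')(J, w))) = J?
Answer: Rational(-5039, 4) ≈ -1259.8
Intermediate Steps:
Function('X')(d) = 3 (Function('X')(d) = Add(1, 2) = 3)
Function('s')(J, w) = Add(2, Mul(-1, J))
Function('I')(k) = Mul(k, Add(-4, k))
Function('V')(W) = Rational(1, 2) (Function('V')(W) = Mul(Add(2, Mul(-1, 4)), Pow(-4, -1)) = Mul(Add(2, -4), Rational(-1, 4)) = Mul(-2, Rational(-1, 4)) = Rational(1, 2))
Add(Mul(-28, Function('I')(Add(Function('X')(-1), 6))), Pow(Function('V')(Mul(7, Pow(7, -1))), 2)) = Add(Mul(-28, Mul(Add(3, 6), Add(-4, Add(3, 6)))), Pow(Rational(1, 2), 2)) = Add(Mul(-28, Mul(9, Add(-4, 9))), Rational(1, 4)) = Add(Mul(-28, Mul(9, 5)), Rational(1, 4)) = Add(Mul(-28, 45), Rational(1, 4)) = Add(-1260, Rational(1, 4)) = Rational(-5039, 4)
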